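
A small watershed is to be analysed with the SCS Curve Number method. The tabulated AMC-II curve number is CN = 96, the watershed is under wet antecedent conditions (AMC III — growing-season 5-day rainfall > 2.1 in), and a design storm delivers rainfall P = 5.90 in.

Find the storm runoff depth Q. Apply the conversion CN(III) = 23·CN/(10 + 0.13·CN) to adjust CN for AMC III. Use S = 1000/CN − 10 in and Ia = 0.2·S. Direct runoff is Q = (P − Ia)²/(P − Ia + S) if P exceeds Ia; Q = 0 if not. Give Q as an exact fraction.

Wet (AMC III): CN(III) = 23·96/(10 + 0.13·96) = 2208/(562/25) = 27600/281 ≈ 98.221
S = 1000/(27600/281) − 10 = 25/138 in ≈ 0.181 in
Initial abstraction Ia = S/5 = (25/138)/5 = 5/138 ≈ 0.036 in
P − Ia = 5.900 − 0.036 = 2023/345 ≈ 5.864 in (> 0, runoff occurs)
Q = (2023/345)²/((2023/345) + 25/138) = (4092529/119025)/(4171/690) = 8185058/1438995 in ≈ 5.688 in

Q = 8185058/1438995 in ≈ 5.688 in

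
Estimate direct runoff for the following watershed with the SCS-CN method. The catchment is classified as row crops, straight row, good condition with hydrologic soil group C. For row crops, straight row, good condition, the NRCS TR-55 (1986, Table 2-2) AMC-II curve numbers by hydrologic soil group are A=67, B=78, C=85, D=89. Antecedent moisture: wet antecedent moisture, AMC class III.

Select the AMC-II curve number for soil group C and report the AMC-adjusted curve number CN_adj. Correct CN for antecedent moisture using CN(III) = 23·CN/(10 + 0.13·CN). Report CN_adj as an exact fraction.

NRCS table: row crops, straight row, good condition, soil group C → CN(II) = 85
Adjust CN=85 to AMC III: 23·85/(10 + 0.13·85) → 1955 ÷ (421/20) = 39100/421 ≈ 92.874

CN_adj = 39100/421 ≈ 92.874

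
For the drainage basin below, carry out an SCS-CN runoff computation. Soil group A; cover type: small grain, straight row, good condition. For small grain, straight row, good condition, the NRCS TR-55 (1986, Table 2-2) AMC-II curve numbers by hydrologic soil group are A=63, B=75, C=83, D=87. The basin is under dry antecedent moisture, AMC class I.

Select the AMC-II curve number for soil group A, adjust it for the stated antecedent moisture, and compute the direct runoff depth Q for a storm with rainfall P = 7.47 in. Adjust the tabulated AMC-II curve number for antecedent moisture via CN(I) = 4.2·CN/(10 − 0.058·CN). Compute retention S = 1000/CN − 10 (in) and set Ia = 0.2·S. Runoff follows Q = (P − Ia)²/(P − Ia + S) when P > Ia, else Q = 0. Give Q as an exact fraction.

Q = 382271394961/326553576300 in ≈ 1.171 in

NRCS table: small grain, straight row, good condition, soil group A → CN(II) = 63
Adjust CN=63 to AMC I: 4.2·63/(10 − 0.058·63) → (1323/5) ÷ (3173/500) = 132300/3173 ≈ 41.696
Retention S: 1000/CN − 10 with CN=41.696 → S = 18500/1323 ≈ 13.983 in
Ia = 0.2S: 0.2·13.983 = 2.797 in (exactly 3700/1323)
Excess rainfall: 7.470 − 2.797 = 4.673 in; P > Ia so Q > 0
Runoff Q = (P−Ia)²/(P−Ia+S) = (4.673)²/(4.673+13.983) = 382271394961/326553576300 ≈ 1.171 in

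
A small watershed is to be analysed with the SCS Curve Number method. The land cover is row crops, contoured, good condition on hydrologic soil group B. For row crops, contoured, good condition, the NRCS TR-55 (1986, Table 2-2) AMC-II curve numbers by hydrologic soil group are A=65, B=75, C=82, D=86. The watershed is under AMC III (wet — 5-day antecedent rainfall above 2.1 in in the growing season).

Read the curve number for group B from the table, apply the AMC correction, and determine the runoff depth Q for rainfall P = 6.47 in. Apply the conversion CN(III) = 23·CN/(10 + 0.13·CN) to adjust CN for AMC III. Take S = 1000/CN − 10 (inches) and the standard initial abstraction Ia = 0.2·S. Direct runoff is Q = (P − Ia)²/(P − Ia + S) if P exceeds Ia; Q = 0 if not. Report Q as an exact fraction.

NRCS table: row crops, contoured, good condition, soil group B → CN(II) = 75
CN(III) from CN(II)=75: (23·75)/(10 + 0.13·75) = 6900/79 ≈ 87.342
S = 1000/(6900/79) − 10 = 100/69 in ≈ 1.449 in
Ia = 0.2·(100/69) = 20/69 in ≈ 0.290 in
Since P=6.470 > Ia=0.290: effective rainfall P−Ia = 42643/6900 in
Q: (42643/6900)² ÷ (52643/6900) = 1818425449/363236700 in (≈ 5.006 in)

Q = 1818425449/363236700 in ≈ 5.006 in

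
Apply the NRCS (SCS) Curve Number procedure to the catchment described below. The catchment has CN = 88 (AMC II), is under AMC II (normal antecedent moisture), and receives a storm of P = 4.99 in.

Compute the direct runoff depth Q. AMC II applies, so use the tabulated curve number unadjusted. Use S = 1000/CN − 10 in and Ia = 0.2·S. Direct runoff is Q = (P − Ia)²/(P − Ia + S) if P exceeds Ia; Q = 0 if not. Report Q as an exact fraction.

CN(II) = 88; AMC II needs no correction.
S = 1000/88 − 10 = 15/11 in ≈ 1.364 in
Initial abstraction Ia = S/5 = (15/11)/5 = 3/11 ≈ 0.273 in
Excess rainfall: 4.990 − 0.273 = 4.717 in; P > Ia so Q > 0
Runoff Q = (P−Ia)²/(P−Ia+S) = (4.717)²/(4.717+1.364) = 26925721/7357900 ≈ 3.659 in

Q = 26925721/7357900 in ≈ 3.659 in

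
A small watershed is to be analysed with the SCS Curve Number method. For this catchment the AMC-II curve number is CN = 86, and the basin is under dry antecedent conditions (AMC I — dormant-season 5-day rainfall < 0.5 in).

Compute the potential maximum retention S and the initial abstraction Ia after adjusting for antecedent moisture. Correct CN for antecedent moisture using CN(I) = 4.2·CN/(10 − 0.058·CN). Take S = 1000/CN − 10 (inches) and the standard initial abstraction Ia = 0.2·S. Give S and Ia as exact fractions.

S = 500/129 in ≈ 3.876 in; Ia = 100/129 in ≈ 0.775 in

Dry (AMC I): CN(I) = 4.2·86/(10 − 0.058·86) = (1806/5)/(1253/250) = 12900/179 ≈ 72.067
S = 1000/(12900/179) − 10 = 500/129 in ≈ 3.876 in
Initial abstraction Ia = S/5 = (500/129)/5 = 100/129 ≈ 0.775 in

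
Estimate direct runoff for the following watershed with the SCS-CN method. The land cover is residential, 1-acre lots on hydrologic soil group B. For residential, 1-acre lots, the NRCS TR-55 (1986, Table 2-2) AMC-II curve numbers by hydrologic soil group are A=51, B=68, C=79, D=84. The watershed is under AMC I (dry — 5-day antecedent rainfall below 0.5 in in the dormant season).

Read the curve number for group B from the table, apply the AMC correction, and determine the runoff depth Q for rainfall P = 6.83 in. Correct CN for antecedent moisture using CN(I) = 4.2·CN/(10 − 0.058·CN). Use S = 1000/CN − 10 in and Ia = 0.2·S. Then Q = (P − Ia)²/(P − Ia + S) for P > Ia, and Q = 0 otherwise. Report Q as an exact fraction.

Q = 26840596561/20128766700 in ≈ 1.333 in

NRCS table: residential, 1-acre lots, soil group B → CN(II) = 68
Dry (AMC I): CN(I) = 4.2·68/(10 − 0.058·68) = (1428/5)/(757/125) = 35700/757 ≈ 47.160
S = 1000/(35700/757) − 10 = 4000/357 in ≈ 11.204 in
Ia = 0.2S: 0.2·11.204 = 2.241 in (exactly 800/357)
Since P=6.830 > Ia=2.241: effective rainfall P−Ia = 163831/35700 in
Q: (163831/35700)² ÷ (563831/35700) = 26840596561/20128766700 in (≈ 1.333 in)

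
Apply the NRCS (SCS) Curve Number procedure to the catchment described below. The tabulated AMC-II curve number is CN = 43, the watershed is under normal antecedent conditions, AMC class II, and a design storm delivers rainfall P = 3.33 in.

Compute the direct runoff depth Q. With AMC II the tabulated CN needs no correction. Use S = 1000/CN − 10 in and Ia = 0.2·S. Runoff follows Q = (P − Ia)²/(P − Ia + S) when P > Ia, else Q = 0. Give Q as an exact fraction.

Q = 2840187/85883900 in ≈ 0.033 in

AMC II — tabulated CN = 43 applies directly.
Retention S: 1000/CN − 10 with CN=43.000 → S = 570/43 ≈ 13.256 in
Ia = 0.2S: 0.2·13.256 = 2.651 in (exactly 114/43)
Since P=3.330 > Ia=2.651: effective rainfall P−Ia = 2919/4300 in
Q: (2919/4300)² ÷ (59919/4300) = 2840187/85883900 in (≈ 0.033 in)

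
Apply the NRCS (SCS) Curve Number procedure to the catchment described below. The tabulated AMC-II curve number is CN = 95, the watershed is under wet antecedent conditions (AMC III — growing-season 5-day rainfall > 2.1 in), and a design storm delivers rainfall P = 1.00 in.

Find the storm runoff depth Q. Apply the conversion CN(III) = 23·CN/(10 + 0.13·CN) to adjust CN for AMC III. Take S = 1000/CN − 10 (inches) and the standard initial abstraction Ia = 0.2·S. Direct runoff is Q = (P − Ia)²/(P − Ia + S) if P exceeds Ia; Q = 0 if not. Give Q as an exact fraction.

Q = 173889/225929 in ≈ 0.770 in

Adjust CN=95 to AMC III: 23·95/(10 + 0.13·95) → 2185 ÷ (447/20) = 43700/447 ≈ 97.763
Max retention: S = 1000/(43700/447) − 10 = 100/437 in (≈ 0.229 in)
Initial abstraction Ia = S/5 = (100/437)/5 = 20/437 ≈ 0.046 in
Since P=1.000 > Ia=0.046: effective rainfall P−Ia = 417/437 in
Q: (417/437)² ÷ (517/437) = 173889/225929 in (≈ 0.770 in)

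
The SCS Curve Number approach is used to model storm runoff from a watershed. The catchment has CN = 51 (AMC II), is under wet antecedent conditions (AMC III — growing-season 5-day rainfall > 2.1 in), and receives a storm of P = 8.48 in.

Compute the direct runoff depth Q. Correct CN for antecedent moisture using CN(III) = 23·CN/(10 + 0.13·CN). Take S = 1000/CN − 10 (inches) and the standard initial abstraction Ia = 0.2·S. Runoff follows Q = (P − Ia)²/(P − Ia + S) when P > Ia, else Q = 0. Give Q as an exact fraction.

Q = 12563719744/2541568425 in ≈ 4.943 in

Adjust CN=51 to AMC III: 23·51/(10 + 0.13·51) → 1173 ÷ (1663/100) = 117300/1663 ≈ 70.535
S = 1000/(117300/1663) − 10 = 4900/1173 in ≈ 4.177 in
Ia = 0.2S: 0.2·4.177 = 0.835 in (exactly 980/1173)
Since P=8.480 > Ia=0.835: effective rainfall P−Ia = 224176/29325 in
Q = (224176/29325)²/((224176/29325) + 4900/1173) = (50254878976/859955625)/(346676/29325) = 12563719744/2541568425 in ≈ 4.943 in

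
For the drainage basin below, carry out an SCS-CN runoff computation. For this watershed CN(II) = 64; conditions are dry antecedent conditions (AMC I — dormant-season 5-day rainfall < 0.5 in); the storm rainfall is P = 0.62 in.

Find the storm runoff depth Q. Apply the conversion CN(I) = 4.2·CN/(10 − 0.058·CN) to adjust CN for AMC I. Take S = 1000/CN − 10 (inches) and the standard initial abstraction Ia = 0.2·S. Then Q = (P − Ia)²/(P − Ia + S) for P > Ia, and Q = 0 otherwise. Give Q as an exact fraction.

Adjust CN=64 to AMC I: 4.2·64/(10 − 0.058·64) → (1344/5) ÷ (786/125) = 5600/131 ≈ 42.748
Max retention: S = 1000/(5600/131) − 10 = 375/28 in (≈ 13.393 in)
Ia = 0.2·(375/28) = 75/28 in ≈ 2.679 in
P = 0.620 ≤ Ia = 2.679 in: entire storm abstracted, Q = 0.

Q = 0 in ≈ 0.000 in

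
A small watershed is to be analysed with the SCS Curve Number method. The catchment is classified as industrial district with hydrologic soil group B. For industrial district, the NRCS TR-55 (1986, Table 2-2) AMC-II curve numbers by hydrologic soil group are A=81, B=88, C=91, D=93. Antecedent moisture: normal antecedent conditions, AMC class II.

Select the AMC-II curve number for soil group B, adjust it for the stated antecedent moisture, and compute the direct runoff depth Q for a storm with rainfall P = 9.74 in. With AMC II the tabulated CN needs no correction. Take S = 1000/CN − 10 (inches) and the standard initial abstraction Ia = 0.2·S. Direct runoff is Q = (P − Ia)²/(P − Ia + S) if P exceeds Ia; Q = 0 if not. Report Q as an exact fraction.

NRCS table: industrial district, soil group B → CN(II) = 88
Average conditions: CN = 88 (no AMC adjustment).
Max retention: S = 1000/88 − 10 = 15/11 in (≈ 1.364 in)
Initial abstraction Ia = S/5 = (15/11)/5 = 3/11 ≈ 0.273 in
Since P=9.740 > Ia=0.273: effective rainfall P−Ia = 5207/550 in
Q = (5207/550)²/((5207/550) + 15/11) = (27112849/302500)/(5957/550) = 27112849/3276350 in ≈ 8.275 in

Q = 27112849/3276350 in ≈ 8.275 in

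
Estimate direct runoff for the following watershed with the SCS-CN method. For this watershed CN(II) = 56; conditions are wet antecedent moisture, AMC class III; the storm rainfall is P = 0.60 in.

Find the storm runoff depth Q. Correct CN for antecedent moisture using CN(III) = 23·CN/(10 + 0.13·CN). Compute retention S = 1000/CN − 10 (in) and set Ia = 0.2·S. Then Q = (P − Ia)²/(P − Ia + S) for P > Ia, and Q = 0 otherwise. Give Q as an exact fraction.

Q = 0 in ≈ 0.000 in

CN(III) from CN(II)=56: (23·56)/(10 + 0.13·56) = 4025/54 ≈ 74.537
Retention S: 1000/CN − 10 with CN=74.537 → S = 550/161 ≈ 3.416 in
Initial abstraction Ia = S/5 = (550/161)/5 = 110/161 ≈ 0.683 in
P = 0.600 ≤ Ia = 0.683 in: entire storm abstracted, Q = 0.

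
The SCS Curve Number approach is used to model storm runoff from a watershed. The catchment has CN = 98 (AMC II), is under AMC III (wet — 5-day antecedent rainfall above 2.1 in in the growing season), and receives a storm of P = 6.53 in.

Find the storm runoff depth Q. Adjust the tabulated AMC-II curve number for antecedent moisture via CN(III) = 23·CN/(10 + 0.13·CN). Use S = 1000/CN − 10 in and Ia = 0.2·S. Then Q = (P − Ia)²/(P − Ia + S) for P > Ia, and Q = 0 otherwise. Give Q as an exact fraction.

Q = 538654712761/83841023700 in ≈ 6.425 in

CN(III) from CN(II)=98: (23·98)/(10 + 0.13·98) = 112700/1137 ≈ 99.120
Retention S: 1000/CN − 10 with CN=99.120 → S = 100/1127 ≈ 0.089 in
Ia = 0.2S: 0.2·0.089 = 0.018 in (exactly 20/1127)
Since P=6.530 > Ia=0.018: effective rainfall P−Ia = 733931/112700 in
Q = (733931/112700)²/((733931/112700) + 100/1127) = (538654712761/12701290000)/(743931/112700) = 538654712761/83841023700 in ≈ 6.425 in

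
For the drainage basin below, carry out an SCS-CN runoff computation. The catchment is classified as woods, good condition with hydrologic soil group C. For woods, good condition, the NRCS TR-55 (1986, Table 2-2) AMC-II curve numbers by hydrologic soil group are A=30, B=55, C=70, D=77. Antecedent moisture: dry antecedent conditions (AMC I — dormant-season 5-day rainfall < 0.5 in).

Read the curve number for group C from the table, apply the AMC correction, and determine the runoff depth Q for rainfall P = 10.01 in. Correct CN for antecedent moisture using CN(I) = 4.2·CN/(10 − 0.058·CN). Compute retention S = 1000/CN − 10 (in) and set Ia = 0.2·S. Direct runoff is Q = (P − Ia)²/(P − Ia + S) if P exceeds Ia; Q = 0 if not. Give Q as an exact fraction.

NRCS table: woods, good condition, soil group C → CN(II) = 70
Dry (AMC I): CN(I) = 4.2·70/(10 − 0.058·70) = 294/(297/50) = 4900/99 ≈ 49.495
S = 1000/(4900/99) − 10 = 500/49 in ≈ 10.204 in
Ia = 0.2S: 0.2·10.204 = 2.041 in (exactly 100/49)
P − Ia = 10.010 − 2.041 = 39049/4900 ≈ 7.969 in (> 0, runoff occurs)
Q: (39049/4900)² ÷ (89049/4900) = 1524824401/436340100 in (≈ 3.495 in)

Q = 1524824401/436340100 in ≈ 3.495 in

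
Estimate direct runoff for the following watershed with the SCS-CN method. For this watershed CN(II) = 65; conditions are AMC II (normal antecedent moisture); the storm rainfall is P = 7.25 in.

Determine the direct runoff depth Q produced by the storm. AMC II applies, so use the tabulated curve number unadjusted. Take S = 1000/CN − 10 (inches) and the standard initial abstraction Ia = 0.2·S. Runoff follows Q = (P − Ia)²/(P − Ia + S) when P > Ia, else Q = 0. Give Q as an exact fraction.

Q = 103041/31252 in ≈ 3.297 in

Average conditions: CN = 65 (no AMC adjustment).
Max retention: S = 1000/65 − 10 = 70/13 in (≈ 5.385 in)
Ia = 0.2S: 0.2·5.385 = 1.077 in (exactly 14/13)
P − Ia = 7.250 − 1.077 = 321/52 ≈ 6.173 in (> 0, runoff occurs)
Q = (321/52)²/((321/52) + 70/13) = (103041/2704)/(601/52) = 103041/31252 in ≈ 3.297 in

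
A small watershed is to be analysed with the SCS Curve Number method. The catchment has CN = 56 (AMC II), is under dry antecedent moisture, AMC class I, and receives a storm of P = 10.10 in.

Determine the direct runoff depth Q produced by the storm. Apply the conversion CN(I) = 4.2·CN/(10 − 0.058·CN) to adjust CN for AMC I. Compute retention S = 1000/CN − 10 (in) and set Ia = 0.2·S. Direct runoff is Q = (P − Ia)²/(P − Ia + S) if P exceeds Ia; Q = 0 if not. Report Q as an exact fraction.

Q = 87366409/54165090 in ≈ 1.613 in

Adjust CN=56 to AMC I: 4.2·56/(10 − 0.058·56) → (1176/5) ÷ (844/125) = 7350/211 ≈ 34.834
Max retention: S = 1000/(7350/211) − 10 = 2750/147 in (≈ 18.707 in)
Initial abstraction Ia = S/5 = (2750/147)/5 = 550/147 ≈ 3.741 in
Since P=10.100 > Ia=3.741: effective rainfall P−Ia = 9347/1470 in
Runoff Q = (P−Ia)²/(P−Ia+S) = (6.359)²/(6.359+18.707) = 87366409/54165090 ≈ 1.613 in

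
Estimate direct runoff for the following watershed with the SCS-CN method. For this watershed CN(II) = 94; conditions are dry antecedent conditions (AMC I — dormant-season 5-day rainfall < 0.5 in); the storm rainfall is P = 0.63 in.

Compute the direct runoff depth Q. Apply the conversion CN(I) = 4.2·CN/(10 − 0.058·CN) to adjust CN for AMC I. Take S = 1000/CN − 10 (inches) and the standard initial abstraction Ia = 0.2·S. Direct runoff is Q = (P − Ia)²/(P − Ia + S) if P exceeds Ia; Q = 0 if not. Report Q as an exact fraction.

Dry (AMC I): CN(I) = 4.2·94/(10 − 0.058·94) = (1974/5)/(1137/250) = 32900/379 ≈ 86.807
Max retention: S = 1000/(32900/379) − 10 = 500/329 in (≈ 1.520 in)
Ia = 0.2S: 0.2·1.520 = 0.304 in (exactly 100/329)
Excess rainfall: 0.630 − 0.304 = 0.326 in; P > Ia so Q > 0
Runoff Q = (P−Ia)²/(P−Ia+S) = (0.326)²/(0.326+1.520) = 115068529/1997918300 ≈ 0.058 in

Q = 115068529/1997918300 in ≈ 0.058 in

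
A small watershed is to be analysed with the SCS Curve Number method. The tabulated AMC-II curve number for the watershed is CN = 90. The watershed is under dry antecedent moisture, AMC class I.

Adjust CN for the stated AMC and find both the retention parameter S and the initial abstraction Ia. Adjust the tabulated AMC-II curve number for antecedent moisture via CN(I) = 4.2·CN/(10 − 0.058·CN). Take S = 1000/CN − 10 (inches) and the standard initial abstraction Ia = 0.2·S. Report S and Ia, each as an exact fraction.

S = 500/189 in ≈ 2.646 in; Ia = 100/189 in ≈ 0.529 in

Adjust CN=90 to AMC I: 4.2·90/(10 − 0.058·90) → 378 ÷ (239/50) = 18900/239 ≈ 79.079
Max retention: S = 1000/(18900/239) − 10 = 500/189 in (≈ 2.646 in)
Initial abstraction Ia = S/5 = (500/189)/5 = 100/189 ≈ 0.529 in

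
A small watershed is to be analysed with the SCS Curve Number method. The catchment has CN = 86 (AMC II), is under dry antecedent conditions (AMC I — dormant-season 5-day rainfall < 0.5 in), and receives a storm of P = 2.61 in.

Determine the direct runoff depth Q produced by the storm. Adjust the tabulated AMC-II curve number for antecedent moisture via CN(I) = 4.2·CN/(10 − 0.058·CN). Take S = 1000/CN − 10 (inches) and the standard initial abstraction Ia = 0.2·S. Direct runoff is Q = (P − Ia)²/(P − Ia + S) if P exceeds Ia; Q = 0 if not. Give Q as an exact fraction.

Q = 560221561/950330100 in ≈ 0.590 in

Adjust CN=86 to AMC I: 4.2·86/(10 − 0.058·86) → (1806/5) ÷ (1253/250) = 12900/179 ≈ 72.067
S = 1000/(12900/179) − 10 = 500/129 in ≈ 3.876 in
Ia = 0.2·(500/129) = 100/129 in ≈ 0.775 in
P − Ia = 2.610 − 0.775 = 23669/12900 ≈ 1.835 in (> 0, runoff occurs)
Q: (23669/12900)² ÷ (73669/12900) = 560221561/950330100 in (≈ 0.590 in)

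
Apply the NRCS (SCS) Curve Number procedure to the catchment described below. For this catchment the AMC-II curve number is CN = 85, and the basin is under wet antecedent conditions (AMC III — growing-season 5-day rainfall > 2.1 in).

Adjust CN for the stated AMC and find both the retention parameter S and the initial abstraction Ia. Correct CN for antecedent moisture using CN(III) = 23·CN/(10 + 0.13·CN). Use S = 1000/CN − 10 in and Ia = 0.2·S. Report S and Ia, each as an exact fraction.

S = 300/391 in ≈ 0.767 in; Ia = 60/391 in ≈ 0.153 in

CN(III) from CN(II)=85: (23·85)/(10 + 0.13·85) = 39100/421 ≈ 92.874
Retention S: 1000/CN − 10 with CN=92.874 → S = 300/391 ≈ 0.767 in
Ia = 0.2·(300/391) = 60/391 in ≈ 0.153 in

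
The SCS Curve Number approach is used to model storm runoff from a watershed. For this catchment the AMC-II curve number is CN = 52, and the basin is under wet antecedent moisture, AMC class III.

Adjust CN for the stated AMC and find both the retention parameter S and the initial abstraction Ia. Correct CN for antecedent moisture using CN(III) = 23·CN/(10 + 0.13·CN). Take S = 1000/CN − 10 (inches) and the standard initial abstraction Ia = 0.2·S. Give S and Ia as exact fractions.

S = 1200/299 in ≈ 4.013 in; Ia = 240/299 in ≈ 0.803 in

Adjust CN=52 to AMC III: 23·52/(10 + 0.13·52) → 1196 ÷ (419/25) = 29900/419 ≈ 71.360
Retention S: 1000/CN − 10 with CN=71.360 → S = 1200/299 ≈ 4.013 in
Ia = 0.2S: 0.2·4.013 = 0.803 in (exactly 240/299)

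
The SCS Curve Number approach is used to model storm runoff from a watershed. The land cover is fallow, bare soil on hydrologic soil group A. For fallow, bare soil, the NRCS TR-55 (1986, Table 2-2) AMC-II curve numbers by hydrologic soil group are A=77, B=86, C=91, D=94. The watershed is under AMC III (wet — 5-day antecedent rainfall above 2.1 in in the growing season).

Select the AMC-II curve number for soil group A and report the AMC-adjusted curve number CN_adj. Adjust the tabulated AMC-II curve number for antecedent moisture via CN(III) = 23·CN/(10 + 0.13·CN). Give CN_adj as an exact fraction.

NRCS table: fallow, bare soil, soil group A → CN(II) = 77
Wet (AMC III): CN(III) = 23·77/(10 + 0.13·77) = 1771/(2001/100) = 7700/87 ≈ 88.506

CN_adj = 7700/87 ≈ 88.506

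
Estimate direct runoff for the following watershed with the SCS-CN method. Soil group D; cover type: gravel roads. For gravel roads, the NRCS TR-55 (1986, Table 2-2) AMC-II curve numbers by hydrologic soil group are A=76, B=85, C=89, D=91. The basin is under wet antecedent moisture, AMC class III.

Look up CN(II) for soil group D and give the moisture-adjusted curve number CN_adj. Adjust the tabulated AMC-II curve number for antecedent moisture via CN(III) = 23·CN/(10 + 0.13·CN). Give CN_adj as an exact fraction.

NRCS table: gravel roads, soil group D → CN(II) = 91
Adjust CN=91 to AMC III: 23·91/(10 + 0.13·91) → 2093 ÷ (2183/100) = 209300/2183 ≈ 95.877

CN_adj = 209300/2183 ≈ 95.877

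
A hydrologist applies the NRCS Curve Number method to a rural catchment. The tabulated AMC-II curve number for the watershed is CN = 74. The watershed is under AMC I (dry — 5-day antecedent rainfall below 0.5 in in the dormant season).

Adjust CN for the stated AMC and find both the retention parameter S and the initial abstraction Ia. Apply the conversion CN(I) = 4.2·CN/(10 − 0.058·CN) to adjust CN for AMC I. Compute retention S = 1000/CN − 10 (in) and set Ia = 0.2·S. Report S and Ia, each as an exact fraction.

S = 6500/777 in ≈ 8.366 in; Ia = 1300/777 in ≈ 1.673 in

CN(I) from CN(II)=74: (4.2·74)/(10 − 0.058·74) = 77700/1427 ≈ 54.450
S = 1000/(77700/1427) − 10 = 6500/777 in ≈ 8.366 in
Ia = 0.2S: 0.2·8.366 = 1.673 in (exactly 1300/777)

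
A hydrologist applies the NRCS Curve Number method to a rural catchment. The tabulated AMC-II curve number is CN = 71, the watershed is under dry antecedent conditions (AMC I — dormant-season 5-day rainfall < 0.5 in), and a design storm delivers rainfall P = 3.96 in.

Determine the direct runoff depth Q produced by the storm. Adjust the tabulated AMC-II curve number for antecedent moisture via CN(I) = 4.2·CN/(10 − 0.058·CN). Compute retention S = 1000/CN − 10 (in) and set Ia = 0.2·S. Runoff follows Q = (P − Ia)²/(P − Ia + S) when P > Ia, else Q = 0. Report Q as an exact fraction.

Adjust CN=71 to AMC I: 4.2·71/(10 − 0.058·71) → (1491/5) ÷ (2941/500) = 149100/2941 ≈ 50.697
S = 1000/(149100/2941) − 10 = 14500/1491 in ≈ 9.725 in
Ia = 0.2·(14500/1491) = 2900/1491 in ≈ 1.945 in
Excess rainfall: 3.960 − 1.945 = 2.015 in; P > Ia so Q > 0
Runoff Q = (P−Ia)²/(P−Ia+S) = (2.015)²/(2.015+9.725) = 5641361881/16311875475 ≈ 0.346 in

Q = 5641361881/16311875475 in ≈ 0.346 in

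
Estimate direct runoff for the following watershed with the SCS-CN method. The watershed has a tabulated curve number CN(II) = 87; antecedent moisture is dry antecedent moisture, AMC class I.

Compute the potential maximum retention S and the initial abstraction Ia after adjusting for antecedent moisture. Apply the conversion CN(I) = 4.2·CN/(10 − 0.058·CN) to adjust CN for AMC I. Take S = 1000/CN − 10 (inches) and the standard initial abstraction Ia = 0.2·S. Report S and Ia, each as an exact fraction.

S = 6500/1827 in ≈ 3.558 in; Ia = 1300/1827 in ≈ 0.712 in

Adjust CN=87 to AMC I: 4.2·87/(10 − 0.058·87) → (1827/5) ÷ (2477/500) = 182700/2477 ≈ 73.759
Max retention: S = 1000/(182700/2477) − 10 = 6500/1827 in (≈ 3.558 in)
Initial abstraction Ia = S/5 = (6500/1827)/5 = 1300/1827 ≈ 0.712 in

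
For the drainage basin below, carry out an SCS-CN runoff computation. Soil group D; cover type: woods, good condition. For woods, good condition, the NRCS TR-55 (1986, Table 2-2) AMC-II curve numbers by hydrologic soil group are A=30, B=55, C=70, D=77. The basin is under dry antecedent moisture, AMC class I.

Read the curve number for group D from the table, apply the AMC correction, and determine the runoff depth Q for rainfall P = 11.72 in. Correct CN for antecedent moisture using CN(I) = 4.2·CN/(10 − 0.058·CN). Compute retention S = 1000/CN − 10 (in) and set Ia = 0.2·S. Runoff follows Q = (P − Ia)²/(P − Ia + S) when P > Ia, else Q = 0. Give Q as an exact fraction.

NRCS table: woods, good condition, soil group D → CN(II) = 77
Adjust CN=77 to AMC I: 4.2·77/(10 − 0.058·77) → (1617/5) ÷ (2767/500) = 161700/2767 ≈ 58.439
S = 1000/(161700/2767) − 10 = 11500/1617 in ≈ 7.112 in
Ia = 0.2S: 0.2·7.112 = 1.422 in (exactly 2300/1617)
Since P=11.720 > Ia=1.422: effective rainfall P−Ia = 416281/40425 in
Q: (416281/40425)² ÷ (703781/40425) = 173289870961/28450346925 in (≈ 6.091 in)

Q = 173289870961/28450346925 in ≈ 6.091 in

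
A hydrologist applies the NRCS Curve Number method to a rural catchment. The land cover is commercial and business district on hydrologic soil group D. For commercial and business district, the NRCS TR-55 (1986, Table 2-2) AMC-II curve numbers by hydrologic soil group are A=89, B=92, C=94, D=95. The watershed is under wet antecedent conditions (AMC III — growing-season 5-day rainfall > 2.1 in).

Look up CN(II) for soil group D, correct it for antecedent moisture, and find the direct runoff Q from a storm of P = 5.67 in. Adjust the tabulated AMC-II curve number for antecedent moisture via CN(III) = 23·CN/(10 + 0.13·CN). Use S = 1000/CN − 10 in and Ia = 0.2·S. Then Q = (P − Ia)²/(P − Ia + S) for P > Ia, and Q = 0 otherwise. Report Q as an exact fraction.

Q = 60407316841/11177542300 in ≈ 5.404 in

NRCS table: commercial and business district, soil group D → CN(II) = 95
CN(III) from CN(II)=95: (23·95)/(10 + 0.13·95) = 43700/447 ≈ 97.763
Retention S: 1000/CN − 10 with CN=97.763 → S = 100/437 ≈ 0.229 in
Initial abstraction Ia = S/5 = (100/437)/5 = 20/437 ≈ 0.046 in
P − Ia = 5.670 − 0.046 = 245779/43700 ≈ 5.624 in (> 0, runoff occurs)
Q: (245779/43700)² ÷ (255779/43700) = 60407316841/11177542300 in (≈ 5.404 in)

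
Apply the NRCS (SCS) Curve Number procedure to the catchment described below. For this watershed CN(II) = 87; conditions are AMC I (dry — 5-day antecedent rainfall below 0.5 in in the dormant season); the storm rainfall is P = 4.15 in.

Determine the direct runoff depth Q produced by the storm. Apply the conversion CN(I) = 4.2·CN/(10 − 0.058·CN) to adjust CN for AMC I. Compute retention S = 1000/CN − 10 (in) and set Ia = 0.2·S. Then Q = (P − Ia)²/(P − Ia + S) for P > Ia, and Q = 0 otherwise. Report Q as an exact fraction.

Q = 15785660881/9341122140 in ≈ 1.690 in

Dry (AMC I): CN(I) = 4.2·87/(10 − 0.058·87) = (1827/5)/(2477/500) = 182700/2477 ≈ 73.759
S = 1000/(182700/2477) − 10 = 6500/1827 in ≈ 3.558 in
Ia = 0.2S: 0.2·3.558 = 0.712 in (exactly 1300/1827)
Excess rainfall: 4.150 − 0.712 = 3.438 in; P > Ia so Q > 0
Q: (125641/36540)² ÷ (255641/36540) = 15785660881/9341122140 in (≈ 1.690 in)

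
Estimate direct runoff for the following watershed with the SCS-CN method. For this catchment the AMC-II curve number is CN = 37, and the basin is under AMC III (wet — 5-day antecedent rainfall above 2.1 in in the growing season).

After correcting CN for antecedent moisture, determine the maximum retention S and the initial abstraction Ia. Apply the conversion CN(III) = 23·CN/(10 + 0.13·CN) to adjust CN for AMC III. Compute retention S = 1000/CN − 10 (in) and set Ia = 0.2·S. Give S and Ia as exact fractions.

CN(III) from CN(II)=37: (23·37)/(10 + 0.13·37) = 85100/1481 ≈ 57.461
S = 1000/(85100/1481) − 10 = 6300/851 in ≈ 7.403 in
Ia = 0.2·(6300/851) = 1260/851 in ≈ 1.481 in

S = 6300/851 in ≈ 7.403 in; Ia = 1260/851 in ≈ 1.481 in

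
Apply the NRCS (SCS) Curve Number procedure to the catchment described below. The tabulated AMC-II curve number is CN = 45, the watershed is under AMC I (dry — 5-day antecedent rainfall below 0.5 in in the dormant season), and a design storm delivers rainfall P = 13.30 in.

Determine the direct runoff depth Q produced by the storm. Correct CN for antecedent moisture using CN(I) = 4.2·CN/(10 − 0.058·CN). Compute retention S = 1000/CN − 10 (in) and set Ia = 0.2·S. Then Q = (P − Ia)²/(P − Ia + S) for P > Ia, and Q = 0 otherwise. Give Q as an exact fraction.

Adjust CN=45 to AMC I: 4.2·45/(10 − 0.058·45) → 189 ÷ (739/100) = 18900/739 ≈ 25.575
S = 1000/(18900/739) − 10 = 5500/189 in ≈ 29.101 in
Ia = 0.2·(5500/189) = 1100/189 in ≈ 5.820 in
Excess rainfall: 13.300 − 5.820 = 7.480 in; P > Ia so Q > 0
Q: (14137/1890)² ÷ (69137/1890) = 199854769/130668930 in (≈ 1.529 in)

Q = 199854769/130668930 in ≈ 1.529 in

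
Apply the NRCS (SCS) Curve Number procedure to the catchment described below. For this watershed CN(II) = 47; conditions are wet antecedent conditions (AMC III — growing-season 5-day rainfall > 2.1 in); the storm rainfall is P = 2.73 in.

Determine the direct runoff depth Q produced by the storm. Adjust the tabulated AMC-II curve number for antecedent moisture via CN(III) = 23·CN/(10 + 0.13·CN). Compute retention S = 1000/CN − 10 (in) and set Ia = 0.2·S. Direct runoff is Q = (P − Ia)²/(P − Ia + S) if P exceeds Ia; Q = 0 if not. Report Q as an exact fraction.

Q = 35763726769/77736115300 in ≈ 0.460 in

Wet (AMC III): CN(III) = 23·47/(10 + 0.13·47) = 1081/(1611/100) = 108100/1611 ≈ 67.101
Max retention: S = 1000/(108100/1611) − 10 = 5300/1081 in (≈ 4.903 in)
Initial abstraction Ia = S/5 = (5300/1081)/5 = 1060/1081 ≈ 0.981 in
Excess rainfall: 2.730 − 0.981 = 1.749 in; P > Ia so Q > 0
Q: (189113/108100)² ÷ (719113/108100) = 35763726769/77736115300 in (≈ 0.460 in)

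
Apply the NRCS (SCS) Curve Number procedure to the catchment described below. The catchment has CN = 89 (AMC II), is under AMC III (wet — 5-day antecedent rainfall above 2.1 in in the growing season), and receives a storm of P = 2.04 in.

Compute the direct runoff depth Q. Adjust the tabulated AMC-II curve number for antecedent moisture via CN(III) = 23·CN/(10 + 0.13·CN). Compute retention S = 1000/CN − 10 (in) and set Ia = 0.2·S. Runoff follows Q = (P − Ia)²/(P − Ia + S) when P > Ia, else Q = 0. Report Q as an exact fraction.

Wet (AMC III): CN(III) = 23·89/(10 + 0.13·89) = 2047/(2157/100) = 204700/2157 ≈ 94.900
S = 1000/(204700/2157) − 10 = 1100/2047 in ≈ 0.537 in
Ia = 0.2·(1100/2047) = 220/2047 in ≈ 0.107 in
Excess rainfall: 2.040 − 0.107 = 1.933 in; P > Ia so Q > 0
Runoff Q = (P−Ia)²/(P−Ia+S) = (1.933)²/(1.933+0.537) = 9780616609/6468366475 ≈ 1.512 in

Q = 9780616609/6468366475 in ≈ 1.512 in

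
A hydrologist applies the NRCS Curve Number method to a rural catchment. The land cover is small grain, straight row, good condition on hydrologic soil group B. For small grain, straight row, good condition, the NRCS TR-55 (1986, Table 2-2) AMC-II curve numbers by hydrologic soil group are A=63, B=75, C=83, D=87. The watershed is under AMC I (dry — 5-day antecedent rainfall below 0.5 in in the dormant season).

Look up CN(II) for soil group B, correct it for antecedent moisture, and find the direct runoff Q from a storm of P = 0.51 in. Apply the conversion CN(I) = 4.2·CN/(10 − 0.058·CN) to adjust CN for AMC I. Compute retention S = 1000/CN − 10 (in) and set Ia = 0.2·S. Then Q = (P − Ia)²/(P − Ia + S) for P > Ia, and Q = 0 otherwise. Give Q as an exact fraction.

Q = 0 in ≈ 0.000 in

NRCS table: small grain, straight row, good condition, soil group B → CN(II) = 75
Dry (AMC I): CN(I) = 4.2·75/(10 − 0.058·75) = 315/(113/20) = 6300/113 ≈ 55.752
Retention S: 1000/CN − 10 with CN=55.752 → S = 500/63 ≈ 7.937 in
Initial abstraction Ia = S/5 = (500/63)/5 = 100/63 ≈ 1.587 in
P = 0.510 ≤ Ia = 1.587 in: entire storm abstracted, Q = 0.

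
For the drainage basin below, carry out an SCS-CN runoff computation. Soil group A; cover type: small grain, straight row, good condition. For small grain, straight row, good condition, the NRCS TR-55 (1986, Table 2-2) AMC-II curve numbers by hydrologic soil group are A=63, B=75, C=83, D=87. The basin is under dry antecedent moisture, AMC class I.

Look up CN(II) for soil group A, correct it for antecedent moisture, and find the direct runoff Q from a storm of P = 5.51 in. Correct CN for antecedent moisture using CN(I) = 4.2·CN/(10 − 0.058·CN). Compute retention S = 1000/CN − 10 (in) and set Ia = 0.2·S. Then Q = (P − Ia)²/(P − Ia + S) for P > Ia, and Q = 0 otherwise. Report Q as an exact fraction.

Q = 128861614729/292247127900 in ≈ 0.441 in

NRCS table: small grain, straight row, good condition, soil group A → CN(II) = 63
Dry (AMC I): CN(I) = 4.2·63/(10 − 0.058·63) = (1323/5)/(3173/500) = 132300/3173 ≈ 41.696
Retention S: 1000/CN − 10 with CN=41.696 → S = 18500/1323 ≈ 13.983 in
Ia = 0.2S: 0.2·13.983 = 2.797 in (exactly 3700/1323)
P − Ia = 5.510 − 2.797 = 358973/132300 ≈ 2.713 in (> 0, runoff occurs)
Q = (358973/132300)²/((358973/132300) + 18500/1323) = (128861614729/17503290000)/(2208973/132300) = 128861614729/292247127900 in ≈ 0.441 in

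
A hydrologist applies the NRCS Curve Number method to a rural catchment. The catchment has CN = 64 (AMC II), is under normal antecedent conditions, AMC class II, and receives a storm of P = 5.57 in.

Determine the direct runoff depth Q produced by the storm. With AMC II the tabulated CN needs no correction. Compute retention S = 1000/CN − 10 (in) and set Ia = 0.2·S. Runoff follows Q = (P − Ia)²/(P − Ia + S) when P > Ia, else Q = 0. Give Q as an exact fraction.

Average conditions: CN = 64 (no AMC adjustment).
S = 1000/64 − 10 = 45/8 in ≈ 5.625 in
Ia = 0.2S: 0.2·5.625 = 1.125 in (exactly 9/8)
P − Ia = 5.570 − 1.125 = 889/200 ≈ 4.445 in (> 0, runoff occurs)
Q = (889/200)²/((889/200) + 45/8) = (790321/40000)/(1007/100) = 790321/402800 in ≈ 1.962 in

Q = 790321/402800 in ≈ 1.962 in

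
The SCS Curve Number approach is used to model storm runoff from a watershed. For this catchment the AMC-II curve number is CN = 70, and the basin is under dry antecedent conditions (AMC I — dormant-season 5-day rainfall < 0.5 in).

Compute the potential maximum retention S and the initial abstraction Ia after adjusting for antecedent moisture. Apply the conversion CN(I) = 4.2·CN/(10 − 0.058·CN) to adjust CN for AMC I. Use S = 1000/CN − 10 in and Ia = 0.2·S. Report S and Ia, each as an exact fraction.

S = 500/49 in ≈ 10.204 in; Ia = 100/49 in ≈ 2.041 in

Adjust CN=70 to AMC I: 4.2·70/(10 − 0.058·70) → 294 ÷ (297/50) = 4900/99 ≈ 49.495
Max retention: S = 1000/(4900/99) − 10 = 500/49 in (≈ 10.204 in)
Ia = 0.2·(500/49) = 100/49 in ≈ 2.041 in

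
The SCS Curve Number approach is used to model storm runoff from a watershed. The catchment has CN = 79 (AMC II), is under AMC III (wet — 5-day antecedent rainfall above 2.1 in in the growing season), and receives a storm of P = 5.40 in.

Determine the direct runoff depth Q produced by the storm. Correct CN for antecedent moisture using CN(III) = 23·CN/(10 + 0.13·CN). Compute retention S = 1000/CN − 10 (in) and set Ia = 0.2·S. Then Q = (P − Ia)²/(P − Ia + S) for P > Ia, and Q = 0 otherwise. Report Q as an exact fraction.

Adjust CN=79 to AMC III: 23·79/(10 + 0.13·79) → 1817 ÷ (2027/100) = 181700/2027 ≈ 89.640
Max retention: S = 1000/(181700/2027) − 10 = 2100/1817 in (≈ 1.156 in)
Ia = 0.2S: 0.2·1.156 = 0.231 in (exactly 420/1817)
P − Ia = 5.400 − 0.231 = 46959/9085 ≈ 5.169 in (> 0, runoff occurs)
Runoff Q = (P−Ia)²/(P−Ia+S) = (5.169)²/(5.169+1.156) = 735049227/174005005 ≈ 4.224 in

Q = 735049227/174005005 in ≈ 4.224 in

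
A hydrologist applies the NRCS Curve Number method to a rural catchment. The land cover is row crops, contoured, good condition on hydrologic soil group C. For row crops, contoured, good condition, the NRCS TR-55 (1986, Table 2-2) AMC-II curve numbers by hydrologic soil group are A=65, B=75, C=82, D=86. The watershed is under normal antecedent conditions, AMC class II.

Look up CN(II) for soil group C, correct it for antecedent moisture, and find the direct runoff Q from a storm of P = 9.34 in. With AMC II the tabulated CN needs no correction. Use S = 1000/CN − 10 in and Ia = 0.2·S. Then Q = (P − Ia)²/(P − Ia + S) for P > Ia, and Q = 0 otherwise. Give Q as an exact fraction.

Q = 332953009/46631350 in ≈ 7.140 in

NRCS table: row crops, contoured, good condition, soil group C → CN(II) = 82
Average conditions: CN = 82 (no AMC adjustment).
Retention S: 1000/CN − 10 with CN=82.000 → S = 90/41 ≈ 2.195 in
Ia = 0.2S: 0.2·2.195 = 0.439 in (exactly 18/41)
Since P=9.340 > Ia=0.439: effective rainfall P−Ia = 18247/2050 in
Runoff Q = (P−Ia)²/(P−Ia+S) = (8.901)²/(8.901+2.195) = 332953009/46631350 ≈ 7.140 in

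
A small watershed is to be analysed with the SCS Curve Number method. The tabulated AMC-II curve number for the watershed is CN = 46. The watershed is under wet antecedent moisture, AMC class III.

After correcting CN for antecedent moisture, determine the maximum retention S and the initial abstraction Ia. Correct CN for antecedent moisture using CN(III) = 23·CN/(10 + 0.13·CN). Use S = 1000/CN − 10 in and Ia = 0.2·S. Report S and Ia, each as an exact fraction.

S = 2700/529 in ≈ 5.104 in; Ia = 540/529 in ≈ 1.021 in

Wet (AMC III): CN(III) = 23·46/(10 + 0.13·46) = 1058/(799/50) = 52900/799 ≈ 66.208
Max retention: S = 1000/(52900/799) − 10 = 2700/529 in (≈ 5.104 in)
Ia = 0.2·(2700/529) = 540/529 in ≈ 1.021 in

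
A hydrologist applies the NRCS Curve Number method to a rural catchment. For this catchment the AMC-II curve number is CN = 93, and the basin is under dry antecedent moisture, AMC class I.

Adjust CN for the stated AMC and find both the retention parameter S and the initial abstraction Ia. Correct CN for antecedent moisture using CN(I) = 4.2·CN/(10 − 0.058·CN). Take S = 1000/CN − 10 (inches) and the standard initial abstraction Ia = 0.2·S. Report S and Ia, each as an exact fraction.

S = 500/279 in ≈ 1.792 in; Ia = 100/279 in ≈ 0.358 in

Dry (AMC I): CN(I) = 4.2·93/(10 − 0.058·93) = (1953/5)/(2303/500) = 27900/329 ≈ 84.802
Max retention: S = 1000/(27900/329) − 10 = 500/279 in (≈ 1.792 in)
Initial abstraction Ia = S/5 = (500/279)/5 = 100/279 ≈ 0.358 in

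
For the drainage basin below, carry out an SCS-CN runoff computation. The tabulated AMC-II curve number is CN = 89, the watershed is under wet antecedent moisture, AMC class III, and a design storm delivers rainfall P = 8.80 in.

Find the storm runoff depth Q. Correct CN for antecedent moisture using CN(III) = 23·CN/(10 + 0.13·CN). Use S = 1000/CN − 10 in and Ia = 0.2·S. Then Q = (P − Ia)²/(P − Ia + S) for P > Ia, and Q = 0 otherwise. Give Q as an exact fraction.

Q = 179893296/21974545 in ≈ 8.186 in

Wet (AMC III): CN(III) = 23·89/(10 + 0.13·89) = 2047/(2157/100) = 204700/2157 ≈ 94.900
Max retention: S = 1000/(204700/2157) − 10 = 1100/2047 in (≈ 0.537 in)
Ia = 0.2·(1100/2047) = 220/2047 in ≈ 0.107 in
Since P=8.800 > Ia=0.107: effective rainfall P−Ia = 88968/10235 in
Runoff Q = (P−Ia)²/(P−Ia+S) = (8.693)²/(8.693+0.537) = 179893296/21974545 ≈ 8.186 in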